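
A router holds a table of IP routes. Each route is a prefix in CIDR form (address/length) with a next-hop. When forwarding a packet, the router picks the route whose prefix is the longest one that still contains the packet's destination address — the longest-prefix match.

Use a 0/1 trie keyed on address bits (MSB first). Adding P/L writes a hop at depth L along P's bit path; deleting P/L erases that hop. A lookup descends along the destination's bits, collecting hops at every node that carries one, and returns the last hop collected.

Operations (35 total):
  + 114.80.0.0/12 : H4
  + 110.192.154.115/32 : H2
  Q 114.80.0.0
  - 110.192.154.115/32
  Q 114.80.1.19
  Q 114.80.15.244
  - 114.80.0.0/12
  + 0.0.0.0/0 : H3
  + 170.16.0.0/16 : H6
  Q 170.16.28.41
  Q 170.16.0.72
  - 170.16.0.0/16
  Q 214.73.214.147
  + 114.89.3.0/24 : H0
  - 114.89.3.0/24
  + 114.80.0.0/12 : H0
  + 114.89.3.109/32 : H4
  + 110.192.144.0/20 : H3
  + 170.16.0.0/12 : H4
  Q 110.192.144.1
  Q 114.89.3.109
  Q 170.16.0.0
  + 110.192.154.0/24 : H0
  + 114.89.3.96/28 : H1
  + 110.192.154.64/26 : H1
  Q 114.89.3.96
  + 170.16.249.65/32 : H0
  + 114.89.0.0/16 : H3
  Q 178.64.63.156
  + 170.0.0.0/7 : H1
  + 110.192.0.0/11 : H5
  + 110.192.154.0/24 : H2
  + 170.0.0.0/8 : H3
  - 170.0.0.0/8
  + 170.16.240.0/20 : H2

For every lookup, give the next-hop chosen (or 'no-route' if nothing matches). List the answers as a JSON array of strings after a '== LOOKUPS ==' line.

Apply in order:
  add 114.80.0.0/12 -> H4 at depth 12
  add 110.192.154.115/32 -> H2 at depth 32
  ? 114.80.0.0  path d0:-→d1:-→d2:-→d3:-→d4:-→d5:-→d6:-→d7:-→d8:-→d9:-→d10:-→d11:-→d12:H4  best=H4
  - 110.192.154.115/32 clear@32
  ? 114.80.1.19  path d0:-→d1:-→d2:-→d3:-→d4:-→d5:-→d6:-→d7:-→d8:-→d9:-→d10:-→d11:-→d12:H4  best=H4
  ? 114.80.15.244  path d0:-→d1:-→d2:-→d3:-→d4:-→d5:-→d6:-→d7:-→d8:-→d9:-→d10:-→d11:-→d12:H4  best=H4
  - 114.80.0.0/12 clear@12
  add 0.0.0.0/0 -> H3 at depth 0
  add 170.16.0.0/16 -> H6 at depth 16
  ? 170.16.28.41  path d0:H3→d1:-→d2:-→d3:-→d4:-→d5:-→d6:-→d7:-→d8:-→d9:-→d10:-→d11:-→d12:-→d13:-→d14:-→d15:-→d16:H6  best=H6
  ? 170.16.0.72  path d0:H3→d1:-→d2:-→d3:-→d4:-→d5:-→d6:-→d7:-→d8:-→d9:-→d10:-→d11:-→d12:-→d13:-→d14:-→d15:-→d16:H6  best=H6
  - 170.16.0.0/16 clear@16
  ? 214.73.214.147  path d0:H3→d1:-  best=H3
  add 114.89.3.0/24 -> H0 at depth 24
  - 114.89.3.0/24 clear@24
  add 114.80.0.0/12 -> H0 at depth 12
  add 114.89.3.109/32 -> H4 at depth 32
  add 110.192.144.0/20 -> H3 at depth 20
  add 170.16.0.0/12 -> H4 at depth 12
  ? 110.192.144.1  path d0:H3→d1:-→d2:-→d3:-→d4:-→d5:-→d6:-→d7:-→d8:-→d9:-→d10:-→d11:-→d12:-→d13:-→d14:-→d15:-→d16:-→d17:-→d18:-→d19:-→d20:H3  best=H3
  ? 114.89.3.109  path d0:H3→d1:-→d2:-→d3:-→d4:-→d5:-→d6:-→d7:-→d8:-→d9:-→d10:-→d11:-→d12:H0→d13:-→d14:-→d15:-→d16:-→d17:-→d18:-→d19:-→d20:-→d21:-→d22:-→d23:-→d24:-→d25:-→d26:-→d27:-→d28:-→d29:-→d30:-→d31:-→d32:H4  best=H4
  ? 170.16.0.0  path d0:H3→d1:-→d2:-→d3:-→d4:-→d5:-→d6:-→d7:-→d8:-→d9:-→d10:-→d11:-→d12:H4→d13:-→d14:-→d15:-→d16:-  best=H4
  add 110.192.154.0/24 -> H0 at depth 24
  add 114.89.3.96/28 -> H1 at depth 28
  add 110.192.154.64/26 -> H1 at depth 26
  ? 114.89.3.96  path d0:H3→d1:-→d2:-→d3:-→d4:-→d5:-→d6:-→d7:-→d8:-→d9:-→d10:-→d11:-→d12:H0→d13:-→d14:-→d15:-→d16:-→d17:-→d18:-→d19:-→d20:-→d21:-→d22:-→d23:-→d24:-→d25:-→d26:-→d27:-→d28:H1  best=H1
  add 170.16.249.65/32 -> H0 at depth 32
  add 114.89.0.0/16 -> H3 at depth 16
  ? 178.64.63.156  path d0:H3→d1:-→d2:-→d3:-  best=H3
  add 170.0.0.0/7 -> H1 at depth 7
  add 110.192.0.0/11 -> H5 at depth 11
  add 110.192.154.0/24 -> H2 at depth 24
  add 170.0.0.0/8 -> H3 at depth 8
  - 170.0.0.0/8 clear@8
  add 170.16.240.0/20 -> H2 at depth 20

== LOOKUPS ==
["H4","H4","H4","H6","H6","H3","H3","H4","H4","H1","H3"]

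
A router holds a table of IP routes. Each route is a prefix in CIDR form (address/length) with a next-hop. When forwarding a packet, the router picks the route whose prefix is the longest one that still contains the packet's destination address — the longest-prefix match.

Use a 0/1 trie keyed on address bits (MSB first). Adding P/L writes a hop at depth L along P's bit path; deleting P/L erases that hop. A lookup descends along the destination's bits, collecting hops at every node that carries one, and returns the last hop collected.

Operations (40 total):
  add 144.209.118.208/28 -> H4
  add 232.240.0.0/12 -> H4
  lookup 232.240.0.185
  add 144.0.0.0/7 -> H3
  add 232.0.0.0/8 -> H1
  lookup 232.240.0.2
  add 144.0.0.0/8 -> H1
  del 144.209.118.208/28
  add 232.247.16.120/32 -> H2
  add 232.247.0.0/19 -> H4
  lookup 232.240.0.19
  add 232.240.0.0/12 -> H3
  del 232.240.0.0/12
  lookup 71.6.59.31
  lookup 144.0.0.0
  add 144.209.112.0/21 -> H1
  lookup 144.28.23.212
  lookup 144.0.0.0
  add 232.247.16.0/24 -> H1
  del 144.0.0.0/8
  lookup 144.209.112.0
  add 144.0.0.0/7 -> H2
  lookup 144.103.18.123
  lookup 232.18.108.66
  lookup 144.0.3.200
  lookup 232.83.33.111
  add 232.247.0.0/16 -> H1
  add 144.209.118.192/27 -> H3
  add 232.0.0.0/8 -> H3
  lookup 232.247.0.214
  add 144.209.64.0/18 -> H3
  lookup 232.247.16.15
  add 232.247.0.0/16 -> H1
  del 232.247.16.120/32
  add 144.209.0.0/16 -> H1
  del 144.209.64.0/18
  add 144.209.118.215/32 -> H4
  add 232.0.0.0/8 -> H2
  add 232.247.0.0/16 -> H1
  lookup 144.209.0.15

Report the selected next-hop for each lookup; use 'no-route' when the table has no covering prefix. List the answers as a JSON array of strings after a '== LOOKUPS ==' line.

Apply in order:
  + 144.209.118.208/28 (H4) depth=28
  + 232.240.0.0/12 (H4) depth=12
  ? 232.240.0.185  path d0:-→d1:-→d2:-→d3:-→d4:-→d5:-→d6:-→d7:-→d8:-→d9:-→d10:-→d11:-→d12:H4  best=H4
  + 144.0.0.0/7 (H3) depth=7
  + 232.0.0.0/8 (H1) depth=8
  ? 232.240.0.2  path d0:-→d1:-→d2:-→d3:-→d4:-→d5:-→d6:-→d7:-→d8:H1→d9:-→d10:-→d11:-→d12:H4  best=H4
  + 144.0.0.0/8 (H1) depth=8
  - 144.209.118.208/28 clear@28
  + 232.247.16.120/32 (H2) depth=32
  + 232.247.0.0/19 (H4) depth=19
  ? 232.240.0.19  path d0:-→d1:-→d2:-→d3:-→d4:-→d5:-→d6:-→d7:-→d8:H1→d9:-→d10:-→d11:-→d12:H4→d13:-  best=H4
  + 232.240.0.0/12 (H3) depth=12
  - 232.240.0.0/12 clear@12
  ? 71.6.59.31  path d0:-  best=no-route
  ? 144.0.0.0  path d0:-→d1:-→d2:-→d3:-→d4:-→d5:-→d6:-→d7:H3→d8:H1  best=H1
  + 144.209.112.0/21 (H1) depth=21
  ? 144.28.23.212  path d0:-→d1:-→d2:-→d3:-→d4:-→d5:-→d6:-→d7:H3→d8:H1  best=H1
  ? 144.0.0.0  path d0:-→d1:-→d2:-→d3:-→d4:-→d5:-→d6:-→d7:H3→d8:H1  best=H1
  + 232.247.16.0/24 (H1) depth=24
  - 144.0.0.0/8 clear@8
  ? 144.209.112.0  path d0:-→d1:-→d2:-→d3:-→d4:-→d5:-→d6:-→d7:H3→d8:-→d9:-→d10:-→d11:-→d12:-→d13:-→d14:-→d15:-→d16:-→d17:-→d18:-→d19:-→d20:-→d21:H1  best=H1
  + 144.0.0.0/7 (H2) depth=7
  ? 144.103.18.123  path d0:-→d1:-→d2:-→d3:-→d4:-→d5:-→d6:-→d7:H2→d8:-  best=H2
  ? 232.18.108.66  path d0:-→d1:-→d2:-→d3:-→d4:-→d5:-→d6:-→d7:-→d8:H1  best=H1
  ? 144.0.3.200  path d0:-→d1:-→d2:-→d3:-→d4:-→d5:-→d6:-→d7:H2→d8:-  best=H2
  ? 232.83.33.111  path d0:-→d1:-→d2:-→d3:-→d4:-→d5:-→d6:-→d7:-→d8:H1  best=H1
  + 232.247.0.0/16 (H1) depth=16
  + 144.209.118.192/27 (H3) depth=27
  + 232.0.0.0/8 (H3) depth=8
  ? 232.247.0.214  path d0:-→d1:-→d2:-→d3:-→d4:-→d5:-→d6:-→d7:-→d8:H3→d9:-→d10:-→d11:-→d12:-→d13:-→d14:-→d15:-→d16:H1→d17:-→d18:-→d19:H4  best=H4
  + 144.209.64.0/18 (H3) depth=18
  ? 232.247.16.15  path d0:-→d1:-→d2:-→d3:-→d4:-→d5:-→d6:-→d7:-→d8:H3→d9:-→d10:-→d11:-→d12:-→d13:-→d14:-→d15:-→d16:H1→d17:-→d18:-→d19:H4→d20:-→d21:-→d22:-→d23:-→d24:H1→d25:-  best=H1
  + 232.247.0.0/16 (H1) depth=16
  - 232.247.16.120/32 clear@32
  + 144.209.0.0/16 (H1) depth=16
  - 144.209.64.0/18 clear@18
  + 144.209.118.215/32 (H4) depth=32
  + 232.0.0.0/8 (H2) depth=8
  + 232.247.0.0/16 (H1) depth=16
  ? 144.209.0.15  path d0:-→d1:-→d2:-→d3:-→d4:-→d5:-→d6:-→d7:H2→d8:-→d9:-→d10:-→d11:-→d12:-→d13:-→d14:-→d15:-→d16:H1→d17:-  best=H1

== LOOKUPS ==
["H4","H4","H4","no-route","H1","H1","H1","H1","H2","H1","H2","H1","H4","H1","H1"]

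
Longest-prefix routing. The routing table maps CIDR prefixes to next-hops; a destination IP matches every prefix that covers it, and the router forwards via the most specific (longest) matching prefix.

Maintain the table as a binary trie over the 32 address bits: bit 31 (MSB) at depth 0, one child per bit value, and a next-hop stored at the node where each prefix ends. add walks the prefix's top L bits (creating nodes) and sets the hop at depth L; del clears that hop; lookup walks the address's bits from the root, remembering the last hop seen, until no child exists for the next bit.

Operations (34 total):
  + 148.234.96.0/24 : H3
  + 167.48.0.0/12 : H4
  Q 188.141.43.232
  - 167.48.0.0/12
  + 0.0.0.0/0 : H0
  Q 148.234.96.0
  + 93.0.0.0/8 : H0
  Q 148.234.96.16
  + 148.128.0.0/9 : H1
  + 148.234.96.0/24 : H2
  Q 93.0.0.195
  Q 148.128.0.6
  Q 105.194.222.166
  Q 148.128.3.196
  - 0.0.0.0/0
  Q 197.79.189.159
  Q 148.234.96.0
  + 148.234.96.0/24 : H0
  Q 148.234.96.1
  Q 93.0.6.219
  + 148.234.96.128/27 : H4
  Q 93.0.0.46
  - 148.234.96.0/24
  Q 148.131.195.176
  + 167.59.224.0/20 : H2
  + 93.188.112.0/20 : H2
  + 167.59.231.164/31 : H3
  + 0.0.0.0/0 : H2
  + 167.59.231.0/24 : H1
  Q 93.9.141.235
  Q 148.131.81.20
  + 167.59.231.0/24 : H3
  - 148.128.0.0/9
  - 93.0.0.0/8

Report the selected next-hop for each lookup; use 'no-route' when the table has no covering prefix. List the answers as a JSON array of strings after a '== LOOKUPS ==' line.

Apply in order:
  add 148.234.96.0/24 -> H3 at depth 24
  add 167.48.0.0/12 -> H4 at depth 12
  Q 188.141.43.232: descend 101 ; hops seen [∅] ; pick no-route
  del 167.48.0.0/12 (clear depth 12)
  add 0.0.0.0/0 -> H0 at depth 0
  Q 148.234.96.0: descend 100101001110101001100000 ; hops seen [H0,H3] ; pick H3
  add 93.0.0.0/8 -> H0 at depth 8
  Q 148.234.96.16: descend 100101001110101001100000 ; hops seen [H0,H3] ; pick H3
  add 148.128.0.0/9 -> H1 at depth 9
  add 148.234.96.0/24 -> H2 at depth 24
  Q 93.0.0.195: descend 01011101 ; hops seen [H0,H0] ; pick H0
  Q 148.128.0.6: descend 100101001 ; hops seen [H0,H1] ; pick H1
  Q 105.194.222.166: descend 01 ; hops seen [H0] ; pick H0
  Q 148.128.3.196: descend 100101001 ; hops seen [H0,H1] ; pick H1
  del 0.0.0.0/0 (clear depth 0)
  Q 197.79.189.159: descend 1 ; hops seen [∅] ; pick no-route
  Q 148.234.96.0: descend 100101001110101001100000 ; hops seen [H1,H2] ; pick H2
  add 148.234.96.0/24 -> H0 at depth 24
  Q 148.234.96.1: descend 100101001110101001100000 ; hops seen [H1,H0] ; pick H0
  Q 93.0.6.219: descend 01011101 ; hops seen [H0] ; pick H0
  add 148.234.96.128/27 -> H4 at depth 27
  Q 93.0.0.46: descend 01011101 ; hops seen [H0] ; pick H0
  del 148.234.96.0/24 (clear depth 24)
  Q 148.131.195.176: descend 100101001 ; hops seen [H1] ; pick H1
  add 167.59.224.0/20 -> H2 at depth 20
  add 93.188.112.0/20 -> H2 at depth 20
  add 167.59.231.164/31 -> H3 at depth 31
  add 0.0.0.0/0 -> H2 at depth 0
  add 167.59.231.0/24 -> H1 at depth 24
  Q 93.9.141.235: descend 01011101 ; hops seen [H2,H0] ; pick H0
  Q 148.131.81.20: descend 100101001 ; hops seen [H2,H1] ; pick H1
  add 167.59.231.0/24 -> H3 at depth 24
  del 148.128.0.0/9 (clear depth 9)
  del 93.0.0.0/8 (clear depth 8)

== LOOKUPS ==
["no-route","H3","H3","H0","H1","H0","H1","no-route","H2","H0","H0","H0","H1","H0","H1"]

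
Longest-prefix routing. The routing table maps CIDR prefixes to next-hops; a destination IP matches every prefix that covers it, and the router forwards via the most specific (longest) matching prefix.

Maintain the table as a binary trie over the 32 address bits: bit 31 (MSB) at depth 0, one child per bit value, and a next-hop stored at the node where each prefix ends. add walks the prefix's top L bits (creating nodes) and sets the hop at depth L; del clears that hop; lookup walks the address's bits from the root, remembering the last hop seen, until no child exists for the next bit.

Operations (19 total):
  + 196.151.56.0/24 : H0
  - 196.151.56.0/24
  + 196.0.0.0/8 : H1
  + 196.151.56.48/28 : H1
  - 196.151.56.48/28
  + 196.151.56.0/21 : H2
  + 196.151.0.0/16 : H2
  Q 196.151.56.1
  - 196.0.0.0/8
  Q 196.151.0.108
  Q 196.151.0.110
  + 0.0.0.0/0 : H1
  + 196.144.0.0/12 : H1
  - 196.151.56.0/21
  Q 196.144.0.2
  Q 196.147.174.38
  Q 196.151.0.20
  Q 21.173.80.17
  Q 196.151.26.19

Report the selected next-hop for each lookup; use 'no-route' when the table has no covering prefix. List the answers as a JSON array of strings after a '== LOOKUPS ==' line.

Apply in order:
  + 196.151.56.0/24 (H0) depth=24
  - 196.151.56.0/24 clear@24
  + 196.0.0.0/8 (H1) depth=8
  + 196.151.56.48/28 (H1) depth=28
  - 196.151.56.48/28 clear@28
  + 196.151.56.0/21 (H2) depth=21
  + 196.151.0.0/16 (H2) depth=16
  lookup 196.151.56.1: bits 11000100100101110011100000 walk d0:-→d1:-→d2:-→d3:-→d4:-→d5:-→d6:-→d7:-→d8:H1→d9:-→d10:-→d11:-→d12:-→d13:-→d14:-→d15:-→d16:H2→d17:-→d18:-→d19:-→d20:-→d21:H2→d22:-→d23:-→d24:-→d25:-→d26:- -> H2
  - 196.0.0.0/8 clear@8
  lookup 196.151.0.108: bits 110001001001011100 walk d0:-→d1:-→d2:-→d3:-→d4:-→d5:-→d6:-→d7:-→d8:-→d9:-→d10:-→d11:-→d12:-→d13:-→d14:-→d15:-→d16:H2→d17:-→d18:- -> H2
  lookup 196.151.0.110: bits 110001001001011100 walk d0:-→d1:-→d2:-→d3:-→d4:-→d5:-→d6:-→d7:-→d8:-→d9:-→d10:-→d11:-→d12:-→d13:-→d14:-→d15:-→d16:H2→d17:-→d18:- -> H2
  + 0.0.0.0/0 (H1) depth=0
  + 196.144.0.0/12 (H1) depth=12
  - 196.151.56.0/21 clear@21
  lookup 196.144.0.2: bits 1100010010010 walk d0:H1→d1:-→d2:-→d3:-→d4:-→d5:-→d6:-→d7:-→d8:-→d9:-→d10:-→d11:-→d12:H1→d13:- -> H1
  lookup 196.147.174.38: bits 1100010010010 walk d0:H1→d1:-→d2:-→d3:-→d4:-→d5:-→d6:-→d7:-→d8:-→d9:-→d10:-→d11:-→d12:H1→d13:- -> H1
  lookup 196.151.0.20: bits 110001001001011100 walk d0:H1→d1:-→d2:-→d3:-→d4:-→d5:-→d6:-→d7:-→d8:-→d9:-→d10:-→d11:-→d12:H1→d13:-→d14:-→d15:-→d16:H2→d17:-→d18:- -> H2
  lookup 21.173.80.17: bits ε walk d0:H1 -> H1
  lookup 196.151.26.19: bits 110001001001011100 walk d0:H1→d1:-→d2:-→d3:-→d4:-→d5:-→d6:-→d7:-→d8:-→d9:-→d10:-→d11:-→d12:H1→d13:-→d14:-→d15:-→d16:H2→d17:-→d18:- -> H2

== LOOKUPS ==
["H2","H2","H2","H1","H1","H2","H1","H2"]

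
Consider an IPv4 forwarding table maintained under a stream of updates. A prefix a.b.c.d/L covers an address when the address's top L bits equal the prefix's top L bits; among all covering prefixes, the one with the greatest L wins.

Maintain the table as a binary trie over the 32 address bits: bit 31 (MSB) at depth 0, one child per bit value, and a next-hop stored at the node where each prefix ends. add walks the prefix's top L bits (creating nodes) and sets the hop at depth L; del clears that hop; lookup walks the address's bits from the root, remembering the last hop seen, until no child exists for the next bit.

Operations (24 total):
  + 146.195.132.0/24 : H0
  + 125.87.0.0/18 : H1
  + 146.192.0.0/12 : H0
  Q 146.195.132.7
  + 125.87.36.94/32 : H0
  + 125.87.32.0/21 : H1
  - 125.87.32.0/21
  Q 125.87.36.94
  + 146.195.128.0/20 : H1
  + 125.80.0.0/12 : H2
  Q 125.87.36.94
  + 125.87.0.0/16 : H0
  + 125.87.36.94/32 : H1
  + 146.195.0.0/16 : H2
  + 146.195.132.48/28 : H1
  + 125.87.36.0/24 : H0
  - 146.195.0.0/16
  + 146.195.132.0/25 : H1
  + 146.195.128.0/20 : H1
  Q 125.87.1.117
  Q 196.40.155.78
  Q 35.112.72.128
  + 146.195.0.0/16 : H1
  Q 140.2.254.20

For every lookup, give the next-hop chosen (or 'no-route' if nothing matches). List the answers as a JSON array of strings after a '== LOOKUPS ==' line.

Apply in order:
  + 146.195.132.0/24 (H0) depth=24
  + 125.87.0.0/18 (H1) depth=18
  + 146.192.0.0/12 (H0) depth=12
  ? 146.195.132.7  path d0:-→d1:-→d2:-→d3:-→d4:-→d5:-→d6:-→d7:-→d8:-→d9:-→d10:-→d11:-→d12:H0→d13:-→d14:-→d15:-→d16:-→d17:-→d18:-→d19:-→d20:-→d21:-→d22:-→d23:-→d24:H0  best=H0
  + 125.87.36.94/32 (H0) depth=32
  + 125.87.32.0/21 (H1) depth=21
  del 125.87.32.0/21 (clear depth 21)
  ? 125.87.36.94  path d0:-→d1:-→d2:-→d3:-→d4:-→d5:-→d6:-→d7:-→d8:-→d9:-→d10:-→d11:-→d12:-→d13:-→d14:-→d15:-→d16:-→d17:-→d18:H1→d19:-→d20:-→d21:-→d22:-→d23:-→d24:-→d25:-→d26:-→d27:-→d28:-→d29:-→d30:-→d31:-→d32:H0  best=H0
  + 146.195.128.0/20 (H1) depth=20
  + 125.80.0.0/12 (H2) depth=12
  ? 125.87.36.94  path d0:-→d1:-→d2:-→d3:-→d4:-→d5:-→d6:-→d7:-→d8:-→d9:-→d10:-→d11:-→d12:H2→d13:-→d14:-→d15:-→d16:-→d17:-→d18:H1→d19:-→d20:-→d21:-→d22:-→d23:-→d24:-→d25:-→d26:-→d27:-→d28:-→d29:-→d30:-→d31:-→d32:H0  best=H0
  + 125.87.0.0/16 (H0) depth=16
  + 125.87.36.94/32 (H1) depth=32
  + 146.195.0.0/16 (H2) depth=16
  + 146.195.132.48/28 (H1) depth=28
  + 125.87.36.0/24 (H0) depth=24
  del 146.195.0.0/16 (clear depth 16)
  + 146.195.132.0/25 (H1) depth=25
  + 146.195.128.0/20 (H1) depth=20
  ? 125.87.1.117  path d0:-→d1:-→d2:-→d3:-→d4:-→d5:-→d6:-→d7:-→d8:-→d9:-→d10:-→d11:-→d12:H2→d13:-→d14:-→d15:-→d16:H0→d17:-→d18:H1  best=H1
  ? 196.40.155.78  path d0:-→d1:-  best=no-route
  ? 35.112.72.128  path d0:-→d1:-  best=no-route
  + 146.195.0.0/16 (H1) depth=16
  ? 140.2.254.20  path d0:-→d1:-→d2:-→d3:-  best=no-route

== LOOKUPS ==
["H0","H0","H0","H1","no-route","no-route","no-route"]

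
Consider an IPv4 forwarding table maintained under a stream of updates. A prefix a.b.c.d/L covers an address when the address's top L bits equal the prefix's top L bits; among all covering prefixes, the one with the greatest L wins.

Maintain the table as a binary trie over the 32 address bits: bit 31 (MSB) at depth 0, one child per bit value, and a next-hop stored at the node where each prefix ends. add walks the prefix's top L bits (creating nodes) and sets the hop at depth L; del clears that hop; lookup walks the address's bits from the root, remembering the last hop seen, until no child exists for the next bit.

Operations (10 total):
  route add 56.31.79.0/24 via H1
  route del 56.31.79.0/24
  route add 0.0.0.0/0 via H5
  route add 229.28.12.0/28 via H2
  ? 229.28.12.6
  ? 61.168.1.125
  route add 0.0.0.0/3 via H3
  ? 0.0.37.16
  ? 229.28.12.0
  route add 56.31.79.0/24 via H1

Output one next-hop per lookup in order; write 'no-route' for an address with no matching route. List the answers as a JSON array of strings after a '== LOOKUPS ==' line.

Process each operation:
  + 56.31.79.0/24 (H1) depth=24
  del 56.31.79.0/24 (clear depth 24)
  + 0.0.0.0/0 (H5) depth=0
  + 229.28.12.0/28 (H2) depth=28
  Q 229.28.12.6: descend 1110010100011100000011000000 ; hops seen [H5,H2] ; pick H2
  Q 61.168.1.125: descend 00111 ; hops seen [H5] ; pick H5
  + 0.0.0.0/3 (H3) depth=3
  Q 0.0.37.16: descend 000 ; hops seen [H5,H3] ; pick H3
  Q 229.28.12.0: descend 1110010100011100000011000000 ; hops seen [H5,H2] ; pick H2
  + 56.31.79.0/24 (H1) depth=24

== LOOKUPS ==
["H2","H5","H3","H2"]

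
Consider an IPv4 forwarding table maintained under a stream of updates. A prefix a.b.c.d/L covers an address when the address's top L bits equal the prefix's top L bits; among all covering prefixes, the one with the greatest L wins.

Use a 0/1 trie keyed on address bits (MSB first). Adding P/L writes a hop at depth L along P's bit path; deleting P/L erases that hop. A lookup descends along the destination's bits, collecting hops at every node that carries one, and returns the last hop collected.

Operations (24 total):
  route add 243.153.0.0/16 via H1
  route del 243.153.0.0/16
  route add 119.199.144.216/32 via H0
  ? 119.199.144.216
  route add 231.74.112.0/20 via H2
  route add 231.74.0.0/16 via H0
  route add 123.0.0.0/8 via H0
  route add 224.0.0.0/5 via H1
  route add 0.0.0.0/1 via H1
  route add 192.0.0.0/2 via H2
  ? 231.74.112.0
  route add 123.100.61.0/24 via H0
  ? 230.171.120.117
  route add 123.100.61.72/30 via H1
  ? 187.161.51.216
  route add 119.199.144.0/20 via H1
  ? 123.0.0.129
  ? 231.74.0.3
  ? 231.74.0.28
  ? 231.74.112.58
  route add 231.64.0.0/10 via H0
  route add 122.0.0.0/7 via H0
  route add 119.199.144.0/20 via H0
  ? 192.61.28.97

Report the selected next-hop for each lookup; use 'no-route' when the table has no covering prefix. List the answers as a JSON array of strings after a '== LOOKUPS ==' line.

Process each operation:
  add 243.153.0.0/16 -> H1 at depth 16
  - 243.153.0.0/16 clear@16
  add 119.199.144.216/32 -> H0 at depth 32
  ? 119.199.144.216  path d0:-→d1:-→d2:-→d3:-→d4:-→d5:-→d6:-→d7:-→d8:-→d9:-→d10:-→d11:-→d12:-→d13:-→d14:-→d15:-→d16:-→d17:-→d18:-→d19:-→d20:-→d21:-→d22:-→d23:-→d24:-→d25:-→d26:-→d27:-→d28:-→d29:-→d30:-→d31:-→d32:H0  best=H0
  add 231.74.112.0/20 -> H2 at depth 20
  add 231.74.0.0/16 -> H0 at depth 16
  add 123.0.0.0/8 -> H0 at depth 8
  add 224.0.0.0/5 -> H1 at depth 5
  add 0.0.0.0/1 -> H1 at depth 1
  add 192.0.0.0/2 -> H2 at depth 2
  ? 231.74.112.0  path d0:-→d1:-→d2:H2→d3:-→d4:-→d5:H1→d6:-→d7:-→d8:-→d9:-→d10:-→d11:-→d12:-→d13:-→d14:-→d15:-→d16:H0→d17:-→d18:-→d19:-→d20:H2  best=H2
  add 123.100.61.0/24 -> H0 at depth 24
  ? 230.171.120.117  path d0:-→d1:-→d2:H2→d3:-→d4:-→d5:H1→d6:-→d7:-  best=H1
  add 123.100.61.72/30 -> H1 at depth 30
  ? 187.161.51.216  path d0:-→d1:-  best=no-route
  add 119.199.144.0/20 -> H1 at depth 20
  ? 123.0.0.129  path d0:-→d1:H1→d2:-→d3:-→d4:-→d5:-→d6:-→d7:-→d8:H0→d9:-  best=H0
  ? 231.74.0.3  path d0:-→d1:-→d2:H2→d3:-→d4:-→d5:H1→d6:-→d7:-→d8:-→d9:-→d10:-→d11:-→d12:-→d13:-→d14:-→d15:-→d16:H0→d17:-  best=H0
  ? 231.74.0.28  path d0:-→d1:-→d2:H2→d3:-→d4:-→d5:H1→d6:-→d7:-→d8:-→d9:-→d10:-→d11:-→d12:-→d13:-→d14:-→d15:-→d16:H0→d17:-  best=H0
  ? 231.74.112.58  path d0:-→d1:-→d2:H2→d3:-→d4:-→d5:H1→d6:-→d7:-→d8:-→d9:-→d10:-→d11:-→d12:-→d13:-→d14:-→d15:-→d16:H0→d17:-→d18:-→d19:-→d20:H2  best=H2
  add 231.64.0.0/10 -> H0 at depth 10
  add 122.0.0.0/7 -> H0 at depth 7
  add 119.199.144.0/20 -> H0 at depth 20
  ? 192.61.28.97  path d0:-→d1:-→d2:H2  best=H2

== LOOKUPS ==
["H0","H2","H1","no-route","H0","H0","H0","H2","H2"]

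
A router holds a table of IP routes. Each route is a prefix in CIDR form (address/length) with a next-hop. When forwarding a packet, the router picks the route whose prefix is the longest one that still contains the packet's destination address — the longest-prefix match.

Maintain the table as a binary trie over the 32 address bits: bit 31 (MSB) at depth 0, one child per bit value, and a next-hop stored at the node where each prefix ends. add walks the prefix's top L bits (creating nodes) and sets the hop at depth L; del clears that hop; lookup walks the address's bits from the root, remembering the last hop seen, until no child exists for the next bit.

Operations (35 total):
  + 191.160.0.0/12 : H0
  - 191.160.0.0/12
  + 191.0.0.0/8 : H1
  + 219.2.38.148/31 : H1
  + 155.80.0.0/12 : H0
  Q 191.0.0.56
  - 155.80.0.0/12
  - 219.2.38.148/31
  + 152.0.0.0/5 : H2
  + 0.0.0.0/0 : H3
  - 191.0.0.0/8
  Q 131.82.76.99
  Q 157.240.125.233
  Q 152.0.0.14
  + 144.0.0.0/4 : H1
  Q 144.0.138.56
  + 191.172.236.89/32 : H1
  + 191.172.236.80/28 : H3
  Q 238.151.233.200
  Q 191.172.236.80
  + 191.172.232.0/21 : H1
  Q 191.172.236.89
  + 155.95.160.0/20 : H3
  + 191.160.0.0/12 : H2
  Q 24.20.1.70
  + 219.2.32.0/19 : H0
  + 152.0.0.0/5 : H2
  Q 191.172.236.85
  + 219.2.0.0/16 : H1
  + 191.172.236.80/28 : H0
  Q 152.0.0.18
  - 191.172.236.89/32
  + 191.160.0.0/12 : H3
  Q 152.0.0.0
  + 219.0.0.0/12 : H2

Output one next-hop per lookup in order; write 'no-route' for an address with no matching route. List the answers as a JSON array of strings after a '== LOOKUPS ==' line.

Process each operation:
  + 191.160.0.0/12 (H0) depth=12
  - 191.160.0.0/12 clear@12
  + 191.0.0.0/8 (H1) depth=8
  + 219.2.38.148/31 (H1) depth=31
  + 155.80.0.0/12 (H0) depth=12
  ? 191.0.0.56  path d0:-→d1:-→d2:-→d3:-→d4:-→d5:-→d6:-→d7:-→d8:H1  best=H1
  - 155.80.0.0/12 clear@12
  - 219.2.38.148/31 clear@31
  + 152.0.0.0/5 (H2) depth=5
  + 0.0.0.0/0 (H3) depth=0
  - 191.0.0.0/8 clear@8
  ? 131.82.76.99  path d0:H3→d1:-→d2:-→d3:-  best=H3
  ? 157.240.125.233  path d0:H3→d1:-→d2:-→d3:-→d4:-→d5:H2  best=H2
  ? 152.0.0.14  path d0:H3→d1:-→d2:-→d3:-→d4:-→d5:H2→d6:-  best=H2
  + 144.0.0.0/4 (H1) depth=4
  ? 144.0.138.56  path d0:H3→d1:-→d2:-→d3:-→d4:H1  best=H1
  + 191.172.236.89/32 (H1) depth=32
  + 191.172.236.80/28 (H3) depth=28
  ? 238.151.233.200  path d0:H3→d1:-→d2:-  best=H3
  ? 191.172.236.80  path d0:H3→d1:-→d2:-→d3:-→d4:-→d5:-→d6:-→d7:-→d8:-→d9:-→d10:-→d11:-→d12:-→d13:-→d14:-→d15:-→d16:-→d17:-→d18:-→d19:-→d20:-→d21:-→d22:-→d23:-→d24:-→d25:-→d26:-→d27:-→d28:H3  best=H3
  + 191.172.232.0/21 (H1) depth=21
  ? 191.172.236.89  path d0:H3→d1:-→d2:-→d3:-→d4:-→d5:-→d6:-→d7:-→d8:-→d9:-→d10:-→d11:-→d12:-→d13:-→d14:-→d15:-→d16:-→d17:-→d18:-→d19:-→d20:-→d21:H1→d22:-→d23:-→d24:-→d25:-→d26:-→d27:-→d28:H3→d29:-→d30:-→d31:-→d32:H1  best=H1
  + 155.95.160.0/20 (H3) depth=20
  + 191.160.0.0/12 (H2) depth=12
  ? 24.20.1.70  path d0:H3  best=H3
  + 219.2.32.0/19 (H0) depth=19
  + 152.0.0.0/5 (H2) depth=5
  ? 191.172.236.85  path d0:H3→d1:-→d2:-→d3:-→d4:-→d5:-→d6:-→d7:-→d8:-→d9:-→d10:-→d11:-→d12:H2→d13:-→d14:-→d15:-→d16:-→d17:-→d18:-→d19:-→d20:-→d21:H1→d22:-→d23:-→d24:-→d25:-→d26:-→d27:-→d28:H3  best=H3
  + 219.2.0.0/16 (H1) depth=16
  + 191.172.236.80/28 (H0) depth=28
  ? 152.0.0.18  path d0:H3→d1:-→d2:-→d3:-→d4:H1→d5:H2→d6:-  best=H2
  - 191.172.236.89/32 clear@32
  + 191.160.0.0/12 (H3) depth=12
  ? 152.0.0.0  path d0:H3→d1:-→d2:-→d3:-→d4:H1→d5:H2→d6:-  best=H2
  + 219.0.0.0/12 (H2) depth=12

== LOOKUPS ==
["H1","H3","H2","H2","H1","H3","H3","H1","H3","H3","H2","H2"]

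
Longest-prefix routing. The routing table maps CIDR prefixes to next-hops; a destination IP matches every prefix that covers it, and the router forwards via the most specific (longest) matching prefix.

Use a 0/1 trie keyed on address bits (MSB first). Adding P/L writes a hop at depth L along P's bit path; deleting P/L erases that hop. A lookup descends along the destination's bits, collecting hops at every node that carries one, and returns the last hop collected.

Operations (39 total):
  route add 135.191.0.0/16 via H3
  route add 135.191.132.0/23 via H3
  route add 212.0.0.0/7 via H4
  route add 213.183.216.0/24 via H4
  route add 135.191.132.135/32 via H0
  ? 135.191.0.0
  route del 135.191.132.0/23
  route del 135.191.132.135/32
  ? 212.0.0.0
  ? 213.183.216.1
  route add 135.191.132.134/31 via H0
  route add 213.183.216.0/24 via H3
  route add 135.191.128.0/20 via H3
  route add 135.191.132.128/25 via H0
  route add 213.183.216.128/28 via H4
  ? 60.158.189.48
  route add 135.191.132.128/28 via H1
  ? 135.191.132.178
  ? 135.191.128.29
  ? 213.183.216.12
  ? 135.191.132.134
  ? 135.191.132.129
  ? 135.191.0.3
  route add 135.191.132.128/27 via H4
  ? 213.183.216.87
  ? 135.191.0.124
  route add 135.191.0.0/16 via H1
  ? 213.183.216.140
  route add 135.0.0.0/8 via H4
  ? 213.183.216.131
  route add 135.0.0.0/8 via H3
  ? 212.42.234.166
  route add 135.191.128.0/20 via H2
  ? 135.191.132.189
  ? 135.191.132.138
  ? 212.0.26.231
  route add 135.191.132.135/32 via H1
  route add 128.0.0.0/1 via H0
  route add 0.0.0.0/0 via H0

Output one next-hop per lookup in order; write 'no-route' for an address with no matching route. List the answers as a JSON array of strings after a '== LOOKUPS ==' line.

Apply in order:
  add 135.191.0.0/16 -> H3 at depth 16
  add 135.191.132.0/23 -> H3 at depth 23
  add 212.0.0.0/7 -> H4 at depth 7
  add 213.183.216.0/24 -> H4 at depth 24
  add 135.191.132.135/32 -> H0 at depth 32
  lookup 135.191.0.0: bits 1000011110111111 walk d0:-→d1:-→d2:-→d3:-→d4:-→d5:-→d6:-→d7:-→d8:-→d9:-→d10:-→d11:-→d12:-→d13:-→d14:-→d15:-→d16:H3 -> H3
  del 135.191.132.0/23 (clear depth 23)
  del 135.191.132.135/32 (clear depth 32)
  lookup 212.0.0.0: bits 1101010 walk d0:-→d1:-→d2:-→d3:-→d4:-→d5:-→d6:-→d7:H4 -> H4
  lookup 213.183.216.1: bits 110101011011011111011000 walk d0:-→d1:-→d2:-→d3:-→d4:-→d5:-→d6:-→d7:H4→d8:-→d9:-→d10:-→d11:-→d12:-→d13:-→d14:-→d15:-→d16:-→d17:-→d18:-→d19:-→d20:-→d21:-→d22:-→d23:-→d24:H4 -> H4
  add 135.191.132.134/31 -> H0 at depth 31
  add 213.183.216.0/24 -> H3 at depth 24
  add 135.191.128.0/20 -> H3 at depth 20
  add 135.191.132.128/25 -> H0 at depth 25
  add 213.183.216.128/28 -> H4 at depth 28
  lookup 60.158.189.48: bits ε walk d0:- -> no-route
  add 135.191.132.128/28 -> H1 at depth 28
  lookup 135.191.132.178: bits 10000111101111111000010010 walk d0:-→d1:-→d2:-→d3:-→d4:-→d5:-→d6:-→d7:-→d8:-→d9:-→d10:-→d11:-→d12:-→d13:-→d14:-→d15:-→d16:H3→d17:-→d18:-→d19:-→d20:H3→d21:-→d22:-→d23:-→d24:-→d25:H0→d26:- -> H0
  lookup 135.191.128.29: bits 100001111011111110000 walk d0:-→d1:-→d2:-→d3:-→d4:-→d5:-→d6:-→d7:-→d8:-→d9:-→d10:-→d11:-→d12:-→d13:-→d14:-→d15:-→d16:H3→d17:-→d18:-→d19:-→d20:H3→d21:- -> H3
  lookup 213.183.216.12: bits 110101011011011111011000 walk d0:-→d1:-→d2:-→d3:-→d4:-→d5:-→d6:-→d7:H4→d8:-→d9:-→d10:-→d11:-→d12:-→d13:-→d14:-→d15:-→d16:-→d17:-→d18:-→d19:-→d20:-→d21:-→d22:-→d23:-→d24:H3 -> H3
  lookup 135.191.132.134: bits 1000011110111111100001001000011 walk d0:-→d1:-→d2:-→d3:-→d4:-→d5:-→d6:-→d7:-→d8:-→d9:-→d10:-→d11:-→d12:-→d13:-→d14:-→d15:-→d16:H3→d17:-→d18:-→d19:-→d20:H3→d21:-→d22:-→d23:-→d24:-→d25:H0→d26:-→d27:-→d28:H1→d29:-→d30:-→d31:H0 -> H0
  lookup 135.191.132.129: bits 10000111101111111000010010000 walk d0:-→d1:-→d2:-→d3:-→d4:-→d5:-→d6:-→d7:-→d8:-→d9:-→d10:-→d11:-→d12:-→d13:-→d14:-→d15:-→d16:H3→d17:-→d18:-→d19:-→d20:H3→d21:-→d22:-→d23:-→d24:-→d25:H0→d26:-→d27:-→d28:H1→d29:- -> H1
  lookup 135.191.0.3: bits 1000011110111111 walk d0:-→d1:-→d2:-→d3:-→d4:-→d5:-→d6:-→d7:-→d8:-→d9:-→d10:-→d11:-→d12:-→d13:-→d14:-→d15:-→d16:H3 -> H3
  add 135.191.132.128/27 -> H4 at depth 27
  lookup 213.183.216.87: bits 110101011011011111011000 walk d0:-→d1:-→d2:-→d3:-→d4:-→d5:-→d6:-→d7:H4→d8:-→d9:-→d10:-→d11:-→d12:-→d13:-→d14:-→d15:-→d16:-→d17:-→d18:-→d19:-→d20:-→d21:-→d22:-→d23:-→d24:H3 -> H3
  lookup 135.191.0.124: bits 1000011110111111 walk d0:-→d1:-→d2:-→d3:-→d4:-→d5:-→d6:-→d7:-→d8:-→d9:-→d10:-→d11:-→d12:-→d13:-→d14:-→d15:-→d16:H3 -> H3
  add 135.191.0.0/16 -> H1 at depth 16
  lookup 213.183.216.140: bits 1101010110110111110110001000 walk d0:-→d1:-→d2:-→d3:-→d4:-→d5:-→d6:-→d7:H4→d8:-→d9:-→d10:-→d11:-→d12:-→d13:-→d14:-→d15:-→d16:-→d17:-→d18:-→d19:-→d20:-→d21:-→d22:-→d23:-→d24:H3→d25:-→d26:-→d27:-→d28:H4 -> H4
  add 135.0.0.0/8 -> H4 at depth 8
  lookup 213.183.216.131: bits 1101010110110111110110001000 walk d0:-→d1:-→d2:-→d3:-→d4:-→d5:-→d6:-→d7:H4→d8:-→d9:-→d10:-→d11:-→d12:-→d13:-→d14:-→d15:-→d16:-→d17:-→d18:-→d19:-→d20:-→d21:-→d22:-→d23:-→d24:H3→d25:-→d26:-→d27:-→d28:H4 -> H4
  add 135.0.0.0/8 -> H3 at depth 8
  lookup 212.42.234.166: bits 1101010 walk d0:-→d1:-→d2:-→d3:-→d4:-→d5:-→d6:-→d7:H4 -> H4
  add 135.191.128.0/20 -> H2 at depth 20
  lookup 135.191.132.189: bits 10000111101111111000010010 walk d0:-→d1:-→d2:-→d3:-→d4:-→d5:-→d6:-→d7:-→d8:H3→d9:-→d10:-→d11:-→d12:-→d13:-→d14:-→d15:-→d16:H1→d17:-→d18:-→d19:-→d20:H2→d21:-→d22:-→d23:-→d24:-→d25:H0→d26:- -> H0
  lookup 135.191.132.138: bits 1000011110111111100001001000 walk d0:-→d1:-→d2:-→d3:-→d4:-→d5:-→d6:-→d7:-→d8:H3→d9:-→d10:-→d11:-→d12:-→d13:-→d14:-→d15:-→d16:H1→d17:-→d18:-→d19:-→d20:H2→d21:-→d22:-→d23:-→d24:-→d25:H0→d26:-→d27:H4→d28:H1 -> H1
  lookup 212.0.26.231: bits 1101010 walk d0:-→d1:-→d2:-→d3:-→d4:-→d5:-→d6:-→d7:H4 -> H4
  add 135.191.132.135/32 -> H1 at depth 32
  add 128.0.0.0/1 -> H0 at depth 1
  add 0.0.0.0/0 -> H0 at depth 0

== LOOKUPS ==
["H3","H4","H4","no-route","H0","H3","H3","H0","H1","H3","H3","H3","H4","H4","H4","H0","H1","H4"]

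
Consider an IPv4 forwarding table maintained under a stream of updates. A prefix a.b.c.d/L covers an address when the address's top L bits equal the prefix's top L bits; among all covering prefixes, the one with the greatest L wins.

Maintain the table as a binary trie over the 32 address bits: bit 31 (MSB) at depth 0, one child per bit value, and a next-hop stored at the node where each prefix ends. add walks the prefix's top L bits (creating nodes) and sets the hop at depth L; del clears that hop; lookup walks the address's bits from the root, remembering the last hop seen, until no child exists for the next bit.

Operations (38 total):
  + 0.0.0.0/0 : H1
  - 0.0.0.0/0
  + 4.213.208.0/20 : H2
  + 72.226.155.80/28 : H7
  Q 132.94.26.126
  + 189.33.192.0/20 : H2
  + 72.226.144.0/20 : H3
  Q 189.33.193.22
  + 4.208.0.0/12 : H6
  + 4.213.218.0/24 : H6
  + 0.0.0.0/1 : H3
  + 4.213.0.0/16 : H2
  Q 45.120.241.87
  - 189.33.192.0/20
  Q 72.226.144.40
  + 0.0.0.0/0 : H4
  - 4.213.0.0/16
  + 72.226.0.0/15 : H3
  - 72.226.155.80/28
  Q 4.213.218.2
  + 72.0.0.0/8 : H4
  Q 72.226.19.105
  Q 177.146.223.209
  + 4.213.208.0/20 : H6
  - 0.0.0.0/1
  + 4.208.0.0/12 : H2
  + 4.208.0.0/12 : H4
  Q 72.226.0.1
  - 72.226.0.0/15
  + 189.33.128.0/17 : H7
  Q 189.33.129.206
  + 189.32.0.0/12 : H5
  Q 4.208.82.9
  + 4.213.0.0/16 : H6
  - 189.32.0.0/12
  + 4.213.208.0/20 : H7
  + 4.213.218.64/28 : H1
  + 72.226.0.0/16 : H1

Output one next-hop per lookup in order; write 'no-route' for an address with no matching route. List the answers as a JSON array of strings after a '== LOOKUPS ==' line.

Apply in order:
  add 0.0.0.0/0 -> H1 at depth 0
  del 0.0.0.0/0 (clear depth 0)
  add 4.213.208.0/20 -> H2 at depth 20
  add 72.226.155.80/28 -> H7 at depth 28
  Q 132.94.26.126: descend ε ; hops seen [∅] ; pick no-route
  add 189.33.192.0/20 -> H2 at depth 20
  add 72.226.144.0/20 -> H3 at depth 20
  Q 189.33.193.22: descend 10111101001000011100 ; hops seen [H2] ; pick H2
  add 4.208.0.0/12 -> H6 at depth 12
  add 4.213.218.0/24 -> H6 at depth 24
  add 0.0.0.0/1 -> H3 at depth 1
  add 4.213.0.0/16 -> H2 at depth 16
  Q 45.120.241.87: descend 00 ; hops seen [H3] ; pick H3
  del 189.33.192.0/20 (clear depth 20)
  Q 72.226.144.40: descend 01001000111000101001 ; hops seen [H3,H3] ; pick H3
  add 0.0.0.0/0 -> H4 at depth 0
  del 4.213.0.0/16 (clear depth 16)
  add 72.226.0.0/15 -> H3 at depth 15
  del 72.226.155.80/28 (clear depth 28)
  Q 4.213.218.2: descend 000001001101010111011010 ; hops seen [H4,H3,H6,H2,H6] ; pick H6
  add 72.0.0.0/8 -> H4 at depth 8
  Q 72.226.19.105: descend 0100100011100010 ; hops seen [H4,H3,H4,H3] ; pick H3
  Q 177.146.223.209: descend 1011 ; hops seen [H4] ; pick H4
  add 4.213.208.0/20 -> H6 at depth 20
  del 0.0.0.0/1 (clear depth 1)
  add 4.208.0.0/12 -> H2 at depth 12
  add 4.208.0.0/12 -> H4 at depth 12
  Q 72.226.0.1: descend 0100100011100010 ; hops seen [H4,H4,H3] ; pick H3
  del 72.226.0.0/15 (clear depth 15)
  add 189.33.128.0/17 -> H7 at depth 17
  Q 189.33.129.206: descend 10111101001000011 ; hops seen [H4,H7] ; pick H7
  add 189.32.0.0/12 -> H5 at depth 12
  Q 4.208.82.9: descend 0000010011010 ; hops seen [H4,H4] ; pick H4
  add 4.213.0.0/16 -> H6 at depth 16
  del 189.32.0.0/12 (clear depth 12)
  add 4.213.208.0/20 -> H7 at depth 20
  add 4.213.218.64/28 -> H1 at depth 28
  add 72.226.0.0/16 -> H1 at depth 16

== LOOKUPS ==
["no-route","H2","H3","H3","H6","H3","H4","H3","H7","H4"]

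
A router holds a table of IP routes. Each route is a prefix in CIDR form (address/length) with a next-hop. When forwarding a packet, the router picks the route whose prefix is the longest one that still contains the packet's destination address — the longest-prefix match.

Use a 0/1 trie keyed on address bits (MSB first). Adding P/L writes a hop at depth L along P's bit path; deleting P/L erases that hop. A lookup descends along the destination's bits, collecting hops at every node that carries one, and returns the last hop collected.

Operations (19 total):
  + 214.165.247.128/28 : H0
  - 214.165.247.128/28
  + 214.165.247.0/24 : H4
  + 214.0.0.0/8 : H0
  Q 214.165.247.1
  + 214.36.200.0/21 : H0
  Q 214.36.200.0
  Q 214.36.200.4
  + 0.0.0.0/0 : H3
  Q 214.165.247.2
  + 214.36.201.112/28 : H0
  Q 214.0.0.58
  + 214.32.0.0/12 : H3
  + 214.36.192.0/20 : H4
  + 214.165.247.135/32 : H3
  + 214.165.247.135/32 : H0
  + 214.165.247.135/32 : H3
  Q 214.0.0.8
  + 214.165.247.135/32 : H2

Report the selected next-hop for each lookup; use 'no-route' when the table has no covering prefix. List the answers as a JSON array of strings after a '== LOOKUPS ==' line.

Apply in order:
  add 214.165.247.128/28 -> H0 at depth 28
  del 214.165.247.128/28 (clear depth 28)
  add 214.165.247.0/24 -> H4 at depth 24
  add 214.0.0.0/8 -> H0 at depth 8
  ? 214.165.247.1  path d0:-→d1:-→d2:-→d3:-→d4:-→d5:-→d6:-→d7:-→d8:H0→d9:-→d10:-→d11:-→d12:-→d13:-→d14:-→d15:-→d16:-→d17:-→d18:-→d19:-→d20:-→d21:-→d22:-→d23:-→d24:H4  best=H4
  add 214.36.200.0/21 -> H0 at depth 21
  ? 214.36.200.0  path d0:-→d1:-→d2:-→d3:-→d4:-→d5:-→d6:-→d7:-→d8:H0→d9:-→d10:-→d11:-→d12:-→d13:-→d14:-→d15:-→d16:-→d17:-→d18:-→d19:-→d20:-→d21:H0  best=H0
  ? 214.36.200.4  path d0:-→d1:-→d2:-→d3:-→d4:-→d5:-→d6:-→d7:-→d8:H0→d9:-→d10:-→d11:-→d12:-→d13:-→d14:-→d15:-→d16:-→d17:-→d18:-→d19:-→d20:-→d21:H0  best=H0
  add 0.0.0.0/0 -> H3 at depth 0
  ? 214.165.247.2  path d0:H3→d1:-→d2:-→d3:-→d4:-→d5:-→d6:-→d7:-→d8:H0→d9:-→d10:-→d11:-→d12:-→d13:-→d14:-→d15:-→d16:-→d17:-→d18:-→d19:-→d20:-→d21:-→d22:-→d23:-→d24:H4  best=H4
  add 214.36.201.112/28 -> H0 at depth 28
  ? 214.0.0.58  path d0:H3→d1:-→d2:-→d3:-→d4:-→d5:-→d6:-→d7:-→d8:H0→d9:-→d10:-  best=H0
  add 214.32.0.0/12 -> H3 at depth 12
  add 214.36.192.0/20 -> H4 at depth 20
  add 214.165.247.135/32 -> H3 at depth 32
  add 214.165.247.135/32 -> H0 at depth 32
  add 214.165.247.135/32 -> H3 at depth 32
  ? 214.0.0.8  path d0:H3→d1:-→d2:-→d3:-→d4:-→d5:-→d6:-→d7:-→d8:H0→d9:-→d10:-  best=H0
  add 214.165.247.135/32 -> H2 at depth 32

== LOOKUPS ==
["H4","H0","H0","H4","H0","H0"]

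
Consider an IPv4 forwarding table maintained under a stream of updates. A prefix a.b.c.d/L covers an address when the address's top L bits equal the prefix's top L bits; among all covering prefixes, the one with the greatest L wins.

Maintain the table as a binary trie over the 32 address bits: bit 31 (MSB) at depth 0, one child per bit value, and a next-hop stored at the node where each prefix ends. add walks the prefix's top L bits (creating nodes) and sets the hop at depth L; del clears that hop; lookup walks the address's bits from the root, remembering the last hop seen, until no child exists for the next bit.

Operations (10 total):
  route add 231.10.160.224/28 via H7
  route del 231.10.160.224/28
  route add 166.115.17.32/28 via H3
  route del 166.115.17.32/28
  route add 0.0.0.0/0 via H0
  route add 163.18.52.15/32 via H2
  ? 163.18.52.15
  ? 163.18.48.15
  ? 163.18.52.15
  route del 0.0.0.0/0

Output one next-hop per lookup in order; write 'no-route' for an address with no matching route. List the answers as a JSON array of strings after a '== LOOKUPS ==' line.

Process each operation:
  + 231.10.160.224/28 (H7) depth=28
  - 231.10.160.224/28 clear@28
  + 166.115.17.32/28 (H3) depth=28
  - 166.115.17.32/28 clear@28
  + 0.0.0.0/0 (H0) depth=0
  + 163.18.52.15/32 (H2) depth=32
  Q 163.18.52.15: descend 10100011000100100011010000001111 ; hops seen [H0,H2] ; pick H2
  Q 163.18.48.15: descend 101000110001001000110 ; hops seen [H0] ; pick H0
  Q 163.18.52.15: descend 10100011000100100011010000001111 ; hops seen [H0,H2] ; pick H2
  - 0.0.0.0/0 clear@0

== LOOKUPS ==
["H2","H0","H2"]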